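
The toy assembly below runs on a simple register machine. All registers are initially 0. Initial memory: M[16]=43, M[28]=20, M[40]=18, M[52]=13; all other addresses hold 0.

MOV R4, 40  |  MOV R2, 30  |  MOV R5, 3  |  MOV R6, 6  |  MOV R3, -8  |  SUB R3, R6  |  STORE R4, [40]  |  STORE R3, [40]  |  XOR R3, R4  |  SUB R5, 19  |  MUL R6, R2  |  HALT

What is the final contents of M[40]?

-14

R4=40
R2=30
R5=3
R6=6
R3=-8
R3=(-8)-6=-14
STORE R4, [40] → M[40]=40
STORE R3, [40] → M[40]=-14
R3=(-14)^40=-38
R5=3-19=-16
R6=6*30=180
halt.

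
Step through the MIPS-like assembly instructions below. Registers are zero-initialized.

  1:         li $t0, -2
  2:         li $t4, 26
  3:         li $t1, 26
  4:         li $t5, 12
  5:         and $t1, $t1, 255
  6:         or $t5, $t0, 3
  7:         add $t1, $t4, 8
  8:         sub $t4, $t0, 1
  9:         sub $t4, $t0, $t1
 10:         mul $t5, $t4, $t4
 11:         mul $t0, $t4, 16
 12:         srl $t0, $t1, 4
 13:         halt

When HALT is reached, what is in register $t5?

$t0=-2
$t4=26
$t1=26
$t5=12
$t1=26&255=26
$t5=(-2)|3=-1
$t1=26+8=34
$t4=(-2)-1=-3
$t4=(-2)-34=-36
$t5=(-36)*(-36)=1296
$t0=(-36)*16=-576
$t0=34>>4=2
halt.

1296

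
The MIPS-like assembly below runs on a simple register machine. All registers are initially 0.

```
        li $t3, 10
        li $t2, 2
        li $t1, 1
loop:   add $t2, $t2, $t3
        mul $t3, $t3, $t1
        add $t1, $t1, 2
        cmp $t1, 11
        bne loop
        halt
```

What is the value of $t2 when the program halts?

1252

after li $t3, 10: $t3=10
after li $t2, 2: $t2=2
after li $t1, 1: $t1=1
after add $t2, $t2, $t3: $t2=2+10=12
after mul $t3, $t3, $t1: $t3=10*1=10
after add $t1, $t1, 2: $t1=1+2=3
cmp $t1, 11  (cmp 3,11)
bne loop: taken
after add $t2, $t2, $t3: $t2=12+10=22
after mul $t3, $t3, $t1: $t3=10*3=30
after add $t1, $t1, 2: $t1=3+2=5
cmp $t1, 11  (cmp 5,11)
bne loop: taken
after add $t2, $t2, $t3: $t2=22+30=52
after mul $t3, $t3, $t1: $t3=30*5=150
after add $t1, $t1, 2: $t1=5+2=7
cmp $t1, 11  (cmp 7,11)
bne loop: taken
after add $t2, $t2, $t3: $t2=52+150=202
after mul $t3, $t3, $t1: $t3=150*7=1050
after add $t1, $t1, 2: $t1=7+2=9
cmp $t1, 11  (cmp 9,11)
bne loop: taken
after add $t2, $t2, $t3: $t2=202+1050=1252
after mul $t3, $t3, $t1: $t3=1050*9=9450
after add $t1, $t1, 2: $t1=9+2=11
cmp $t1, 11  (cmp 11,11)
bne loop: not taken
halt.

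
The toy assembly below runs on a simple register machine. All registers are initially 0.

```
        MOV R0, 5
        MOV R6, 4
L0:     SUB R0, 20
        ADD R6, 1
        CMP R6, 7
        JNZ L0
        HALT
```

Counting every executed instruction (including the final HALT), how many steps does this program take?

15

after MOV R0, 5: R0=5
after MOV R6, 4: R6=4
after SUB R0, 20: R0=5-20=-15
after ADD R6, 1: R6=4+1=5
CMP R6, 7  (cmp 5,7)
JNZ L0: taken
after SUB R0, 20: R0=(-15)-20=-35
after ADD R6, 1: R6=5+1=6
CMP R6, 7  (cmp 6,7)
JNZ L0: taken
after SUB R0, 20: R0=(-35)-20=-55
after ADD R6, 1: R6=6+1=7
CMP R6, 7  (cmp 7,7)
JNZ L0: not taken
halt.
Total executed instructions: 15.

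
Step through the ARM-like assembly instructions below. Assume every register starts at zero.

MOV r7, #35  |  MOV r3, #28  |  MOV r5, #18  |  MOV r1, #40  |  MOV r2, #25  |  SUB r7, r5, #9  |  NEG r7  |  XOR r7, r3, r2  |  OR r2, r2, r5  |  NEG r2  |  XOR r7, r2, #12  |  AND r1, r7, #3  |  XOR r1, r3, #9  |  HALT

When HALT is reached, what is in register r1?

after MOV r7, #35: r7=35
after MOV r3, #28: r3=28
after MOV r5, #18: r5=18
after MOV r1, #40: r1=40
after MOV r2, #25: r2=25
after SUB r7, r5, #9: r7=18-9=9
after NEG r7: r7=-(9)=-9
after XOR r7, r3, r2: r7=28^25=5
after OR r2, r2, r5: r2=25|18=27
after NEG r2: r2=-(27)=-27
after XOR r7, r2, #12: r7=(-27)^12=-23
after AND r1, r7, #3: r1=(-23)&3=1
after XOR r1, r3, #9: r1=28^9=21
halt.

21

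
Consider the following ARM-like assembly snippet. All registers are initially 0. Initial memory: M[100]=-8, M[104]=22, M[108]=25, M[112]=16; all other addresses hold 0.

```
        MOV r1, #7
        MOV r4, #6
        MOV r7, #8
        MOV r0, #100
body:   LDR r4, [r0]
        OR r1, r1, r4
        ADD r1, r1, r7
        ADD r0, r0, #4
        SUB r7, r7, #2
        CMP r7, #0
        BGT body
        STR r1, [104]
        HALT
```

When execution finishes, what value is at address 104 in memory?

MOV r1, #7 → r1=7
MOV r4, #6 → r4=6
MOV r7, #8 → r7=8
MOV r0, #100 → r0=100
LDR r4, [r0] → r4=M[100]=-8
OR r1, r1, r4 → r1=7|(-8)=-1
ADD r1, r1, r7 → r1=(-1)+8=7
ADD r0, r0, #4 → r0=100+4=104
SUB r7, r7, #2 → r7=8-2=6
CMP r7, #0  (cmp 6,0)
BGT body: taken
LDR r4, [r0] → r4=M[104]=22
OR r1, r1, r4 → r1=7|22=23
ADD r1, r1, r7 → r1=23+6=29
ADD r0, r0, #4 → r0=104+4=108
SUB r7, r7, #2 → r7=6-2=4
CMP r7, #0  (cmp 4,0)
BGT body: taken
LDR r4, [r0] → r4=M[108]=25
OR r1, r1, r4 → r1=29|25=29
ADD r1, r1, r7 → r1=29+4=33
ADD r0, r0, #4 → r0=108+4=112
SUB r7, r7, #2 → r7=4-2=2
CMP r7, #0  (cmp 2,0)
BGT body: taken
LDR r4, [r0] → r4=M[112]=16
OR r1, r1, r4 → r1=33|16=49
ADD r1, r1, r7 → r1=49+2=51
ADD r0, r0, #4 → r0=112+4=116
SUB r7, r7, #2 → r7=2-2=0
CMP r7, #0  (cmp 0,0)
BGT body: not taken
STR r1, [104] → M[104]=51
halt.

51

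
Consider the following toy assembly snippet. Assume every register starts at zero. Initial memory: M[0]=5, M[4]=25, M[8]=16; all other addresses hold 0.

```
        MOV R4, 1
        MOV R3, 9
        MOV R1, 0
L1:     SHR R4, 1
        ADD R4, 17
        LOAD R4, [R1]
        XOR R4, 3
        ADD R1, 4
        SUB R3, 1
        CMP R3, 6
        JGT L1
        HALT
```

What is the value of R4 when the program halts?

19

R4=1
R3=9
R1=0
R4=1>>1=0
R4=0+17=17
R4=M[0]=5
R4=5^3=6
R1=0+4=4
R3=9-1=8
CMP R3, 6  (cmp 8,6)
JGT L1: taken
R4=6>>1=3
R4=3+17=20
R4=M[4]=25
R4=25^3=26
R1=4+4=8
R3=8-1=7
CMP R3, 6  (cmp 7,6)
JGT L1: taken
R4=26>>1=13
R4=13+17=30
R4=M[8]=16
R4=16^3=19
R1=8+4=12
R3=7-1=6
CMP R3, 6  (cmp 6,6)
JGT L1: not taken
halt.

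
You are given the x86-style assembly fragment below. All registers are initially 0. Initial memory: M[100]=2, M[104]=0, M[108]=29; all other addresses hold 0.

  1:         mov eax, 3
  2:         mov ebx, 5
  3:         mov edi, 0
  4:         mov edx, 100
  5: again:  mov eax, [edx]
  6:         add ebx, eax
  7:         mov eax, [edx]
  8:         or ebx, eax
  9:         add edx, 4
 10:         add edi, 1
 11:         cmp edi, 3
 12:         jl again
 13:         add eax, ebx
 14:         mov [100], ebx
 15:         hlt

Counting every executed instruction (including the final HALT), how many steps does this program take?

31

mov eax, 3 → eax=3
mov ebx, 5 → ebx=5
mov edi, 0 → edi=0
mov edx, 100 → edx=100
mov eax, [edx] → eax=M[100]=2
add ebx, eax → ebx=5+2=7
mov eax, [edx] → eax=M[100]=2
or ebx, eax → ebx=7|2=7
add edx, 4 → edx=100+4=104
add edi, 1 → edi=0+1=1
cmp edi, 3  (cmp 1,3)
jl again: taken
mov eax, [edx] → eax=M[104]=0
add ebx, eax → ebx=7+0=7
mov eax, [edx] → eax=M[104]=0
or ebx, eax → ebx=7|0=7
add edx, 4 → edx=104+4=108
add edi, 1 → edi=1+1=2
cmp edi, 3  (cmp 2,3)
jl again: taken
mov eax, [edx] → eax=M[108]=29
add ebx, eax → ebx=7+29=36
mov eax, [edx] → eax=M[108]=29
or ebx, eax → ebx=36|29=61
add edx, 4 → edx=108+4=112
add edi, 1 → edi=2+1=3
cmp edi, 3  (cmp 3,3)
jl again: not taken
add eax, ebx → eax=29+61=90
mov [100], ebx → M[100]=61
halt.
Total executed instructions: 31.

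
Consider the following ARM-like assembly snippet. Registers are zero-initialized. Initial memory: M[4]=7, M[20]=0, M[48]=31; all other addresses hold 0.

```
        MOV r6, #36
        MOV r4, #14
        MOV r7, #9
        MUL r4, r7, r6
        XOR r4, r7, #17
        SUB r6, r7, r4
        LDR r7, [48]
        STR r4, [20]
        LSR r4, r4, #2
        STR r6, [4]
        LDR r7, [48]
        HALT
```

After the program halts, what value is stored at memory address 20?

24

after MOV r6, #36: r6=36
after MOV r4, #14: r4=14
after MOV r7, #9: r7=9
after MUL r4, r7, r6: r4=9*36=324
after XOR r4, r7, #17: r4=9^17=24
after SUB r6, r7, r4: r6=9-24=-15
after LDR r7, [48]: r7=M[48]=31
STR r4, [20] → M[20]=24
after LSR r4, r4, #2: r4=24>>2=6
STR r6, [4] → M[4]=-15
after LDR r7, [48]: r7=M[48]=31
halt.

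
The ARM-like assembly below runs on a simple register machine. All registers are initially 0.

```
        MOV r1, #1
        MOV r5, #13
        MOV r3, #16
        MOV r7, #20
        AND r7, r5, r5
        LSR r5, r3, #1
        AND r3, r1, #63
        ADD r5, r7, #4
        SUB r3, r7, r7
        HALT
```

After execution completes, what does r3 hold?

0

after MOV r1, #1: r1=1
after MOV r5, #13: r5=13
after MOV r3, #16: r3=16
after MOV r7, #20: r7=20
after AND r7, r5, r5: r7=13&13=13
after LSR r5, r3, #1: r5=16>>1=8
after AND r3, r1, #63: r3=1&63=1
after ADD r5, r7, #4: r5=13+4=17
after SUB r3, r7, r7: r3=13-13=0
halt.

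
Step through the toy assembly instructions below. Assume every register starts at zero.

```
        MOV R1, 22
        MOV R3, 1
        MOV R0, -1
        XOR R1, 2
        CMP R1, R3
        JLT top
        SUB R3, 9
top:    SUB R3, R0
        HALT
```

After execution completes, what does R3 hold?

-7

MOV R1, 22 → R1=22
MOV R3, 1 → R3=1
MOV R0, -1 → R0=-1
XOR R1, 2 → R1=22^2=20
CMP R1, R3  (cmp 20,1)
JLT top: not taken
SUB R3, 9 → R3=1-9=-8
SUB R3, R0 → R3=(-8)-(-1)=-7
halt.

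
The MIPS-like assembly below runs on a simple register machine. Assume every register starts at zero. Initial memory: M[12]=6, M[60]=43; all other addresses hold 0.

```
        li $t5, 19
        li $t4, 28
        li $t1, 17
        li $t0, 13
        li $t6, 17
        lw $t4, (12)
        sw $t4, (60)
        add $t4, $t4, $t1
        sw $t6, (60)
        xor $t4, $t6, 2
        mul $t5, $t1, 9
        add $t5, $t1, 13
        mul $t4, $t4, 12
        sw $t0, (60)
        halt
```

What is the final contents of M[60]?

li $t5, 19 → $t5=19
li $t4, 28 → $t4=28
li $t1, 17 → $t1=17
li $t0, 13 → $t0=13
li $t6, 17 → $t6=17
lw $t4, (12) → $t4=M[12]=6
sw $t4, (60) → M[60]=6
add $t4, $t4, $t1 → $t4=6+17=23
sw $t6, (60) → M[60]=17
xor $t4, $t6, 2 → $t4=17^2=19
mul $t5, $t1, 9 → $t5=17*9=153
add $t5, $t1, 13 → $t5=17+13=30
mul $t4, $t4, 12 → $t4=19*12=228
sw $t0, (60) → M[60]=13
halt.

13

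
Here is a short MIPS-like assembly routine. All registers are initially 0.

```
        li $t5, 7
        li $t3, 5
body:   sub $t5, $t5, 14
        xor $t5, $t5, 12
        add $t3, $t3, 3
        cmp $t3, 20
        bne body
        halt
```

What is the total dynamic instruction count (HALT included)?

$t5=7
$t3=5
$t5=7-14=-7
$t5=(-7)^12=-11
$t3=5+3=8
cmp $t3, 20  (cmp 8,20)
bne body: taken
$t5=(-11)-14=-25
$t5=(-25)^12=-21
$t3=8+3=11
cmp $t3, 20  (cmp 11,20)
bne body: taken
$t5=(-21)-14=-35
$t5=(-35)^12=-47
$t3=11+3=14
cmp $t3, 20  (cmp 14,20)
bne body: taken
$t5=(-47)-14=-61
$t5=(-61)^12=-49
$t3=14+3=17
cmp $t3, 20  (cmp 17,20)
bne body: taken
$t5=(-49)-14=-63
$t5=(-63)^12=-51
$t3=17+3=20
cmp $t3, 20  (cmp 20,20)
bne body: not taken
halt.
Total executed instructions: 28.

28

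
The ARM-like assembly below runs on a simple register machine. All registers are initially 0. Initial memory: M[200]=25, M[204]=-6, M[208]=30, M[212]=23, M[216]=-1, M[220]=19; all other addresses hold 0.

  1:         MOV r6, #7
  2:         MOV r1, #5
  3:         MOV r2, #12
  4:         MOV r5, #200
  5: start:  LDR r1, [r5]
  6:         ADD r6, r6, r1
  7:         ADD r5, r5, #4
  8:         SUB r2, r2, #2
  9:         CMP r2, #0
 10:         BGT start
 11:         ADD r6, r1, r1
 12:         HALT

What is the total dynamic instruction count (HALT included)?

MOV r6, #7 → r6=7
MOV r1, #5 → r1=5
MOV r2, #12 → r2=12
MOV r5, #200 → r5=200
LDR r1, [r5] → r1=M[200]=25
ADD r6, r6, r1 → r6=7+25=32
ADD r5, r5, #4 → r5=200+4=204
SUB r2, r2, #2 → r2=12-2=10
CMP r2, #0  (cmp 10,0)
BGT start: taken
LDR r1, [r5] → r1=M[204]=-6
ADD r6, r6, r1 → r6=32+(-6)=26
ADD r5, r5, #4 → r5=204+4=208
SUB r2, r2, #2 → r2=10-2=8
CMP r2, #0  (cmp 8,0)
BGT start: taken
LDR r1, [r5] → r1=M[208]=30
ADD r6, r6, r1 → r6=26+30=56
ADD r5, r5, #4 → r5=208+4=212
SUB r2, r2, #2 → r2=8-2=6
CMP r2, #0  (cmp 6,0)
BGT start: taken
LDR r1, [r5] → r1=M[212]=23
ADD r6, r6, r1 → r6=56+23=79
ADD r5, r5, #4 → r5=212+4=216
SUB r2, r2, #2 → r2=6-2=4
CMP r2, #0  (cmp 4,0)
BGT start: taken
LDR r1, [r5] → r1=M[216]=-1
ADD r6, r6, r1 → r6=79+(-1)=78
ADD r5, r5, #4 → r5=216+4=220
SUB r2, r2, #2 → r2=4-2=2
CMP r2, #0  (cmp 2,0)
BGT start: taken
LDR r1, [r5] → r1=M[220]=19
ADD r6, r6, r1 → r6=78+19=97
ADD r5, r5, #4 → r5=220+4=224
SUB r2, r2, #2 → r2=2-2=0
CMP r2, #0  (cmp 0,0)
BGT start: not taken
ADD r6, r1, r1 → r6=19+19=38
halt.
Total executed instructions: 42.

42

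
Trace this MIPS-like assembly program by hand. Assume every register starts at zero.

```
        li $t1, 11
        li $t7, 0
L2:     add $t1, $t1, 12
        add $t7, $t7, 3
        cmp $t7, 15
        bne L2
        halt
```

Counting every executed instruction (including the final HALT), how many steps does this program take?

23

$t1=11
$t7=0
$t1=11+12=23
$t7=0+3=3
cmp $t7, 15  (cmp 3,15)
bne L2: taken
$t1=23+12=35
$t7=3+3=6
cmp $t7, 15  (cmp 6,15)
bne L2: taken
$t1=35+12=47
$t7=6+3=9
cmp $t7, 15  (cmp 9,15)
bne L2: taken
$t1=47+12=59
$t7=9+3=12
cmp $t7, 15  (cmp 12,15)
bne L2: taken
$t1=59+12=71
$t7=12+3=15
cmp $t7, 15  (cmp 15,15)
bne L2: not taken
halt.
Total executed instructions: 23.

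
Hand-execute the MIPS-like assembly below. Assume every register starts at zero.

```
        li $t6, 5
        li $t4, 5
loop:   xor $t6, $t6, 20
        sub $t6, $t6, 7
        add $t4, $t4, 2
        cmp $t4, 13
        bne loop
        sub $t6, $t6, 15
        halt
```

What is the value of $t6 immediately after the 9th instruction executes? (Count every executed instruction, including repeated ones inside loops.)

li $t6, 5 → $t6=5
li $t4, 5 → $t4=5
xor $t6, $t6, 20 → $t6=5^20=17
sub $t6, $t6, 7 → $t6=17-7=10
add $t4, $t4, 2 → $t4=5+2=7
cmp $t4, 13  (cmp 7,13)
bne loop: taken
xor $t6, $t6, 20 → $t6=10^20=30
sub $t6, $t6, 7 → $t6=30-7=23
After step 9: $t6 = 23.

23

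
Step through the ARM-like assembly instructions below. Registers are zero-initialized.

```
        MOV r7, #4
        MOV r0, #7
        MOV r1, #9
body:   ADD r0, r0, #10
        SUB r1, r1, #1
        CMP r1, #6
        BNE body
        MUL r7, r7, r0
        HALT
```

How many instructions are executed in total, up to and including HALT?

after MOV r7, #4: r7=4
after MOV r0, #7: r0=7
after MOV r1, #9: r1=9
after ADD r0, r0, #10: r0=7+10=17
after SUB r1, r1, #1: r1=9-1=8
CMP r1, #6  (cmp 8,6)
BNE body: taken
after ADD r0, r0, #10: r0=17+10=27
after SUB r1, r1, #1: r1=8-1=7
CMP r1, #6  (cmp 7,6)
BNE body: taken
after ADD r0, r0, #10: r0=27+10=37
after SUB r1, r1, #1: r1=7-1=6
CMP r1, #6  (cmp 6,6)
BNE body: not taken
after MUL r7, r7, r0: r7=4*37=148
halt.
Total executed instructions: 17.

17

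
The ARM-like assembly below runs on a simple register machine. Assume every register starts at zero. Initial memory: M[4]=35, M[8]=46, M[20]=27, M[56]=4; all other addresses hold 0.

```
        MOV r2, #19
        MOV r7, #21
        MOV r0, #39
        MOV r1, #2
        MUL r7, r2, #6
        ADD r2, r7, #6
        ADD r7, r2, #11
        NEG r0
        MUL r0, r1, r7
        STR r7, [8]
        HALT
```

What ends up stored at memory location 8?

131

r2=19
r7=21
r0=39
r1=2
r7=19*6=114
r2=114+6=120
r7=120+11=131
r0=-(39)=-39
r0=2*131=262
STR r7, [8] → M[8]=131
halt.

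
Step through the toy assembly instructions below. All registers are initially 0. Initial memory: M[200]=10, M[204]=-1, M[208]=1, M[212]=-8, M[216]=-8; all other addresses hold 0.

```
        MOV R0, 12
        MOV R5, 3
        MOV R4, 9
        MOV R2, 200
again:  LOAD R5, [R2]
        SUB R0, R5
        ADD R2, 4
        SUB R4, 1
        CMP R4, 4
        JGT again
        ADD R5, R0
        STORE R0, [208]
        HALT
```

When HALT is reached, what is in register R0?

after MOV R0, 12: R0=12
after MOV R5, 3: R5=3
after MOV R4, 9: R4=9
after MOV R2, 200: R2=200
after LOAD R5, [R2]: R5=M[200]=10
after SUB R0, R5: R0=12-10=2
after ADD R2, 4: R2=200+4=204
after SUB R4, 1: R4=9-1=8
CMP R4, 4  (cmp 8,4)
JGT again: taken
after LOAD R5, [R2]: R5=M[204]=-1
after SUB R0, R5: R0=2-(-1)=3
after ADD R2, 4: R2=204+4=208
after SUB R4, 1: R4=8-1=7
CMP R4, 4  (cmp 7,4)
JGT again: taken
after LOAD R5, [R2]: R5=M[208]=1
after SUB R0, R5: R0=3-1=2
after ADD R2, 4: R2=208+4=212
after SUB R4, 1: R4=7-1=6
CMP R4, 4  (cmp 6,4)
JGT again: taken
after LOAD R5, [R2]: R5=M[212]=-8
after SUB R0, R5: R0=2-(-8)=10
after ADD R2, 4: R2=212+4=216
after SUB R4, 1: R4=6-1=5
CMP R4, 4  (cmp 5,4)
JGT again: taken
after LOAD R5, [R2]: R5=M[216]=-8
after SUB R0, R5: R0=10-(-8)=18
after ADD R2, 4: R2=216+4=220
after SUB R4, 1: R4=5-1=4
CMP R4, 4  (cmp 4,4)
JGT again: not taken
after ADD R5, R0: R5=(-8)+18=10
STORE R0, [208] → M[208]=18
halt.

18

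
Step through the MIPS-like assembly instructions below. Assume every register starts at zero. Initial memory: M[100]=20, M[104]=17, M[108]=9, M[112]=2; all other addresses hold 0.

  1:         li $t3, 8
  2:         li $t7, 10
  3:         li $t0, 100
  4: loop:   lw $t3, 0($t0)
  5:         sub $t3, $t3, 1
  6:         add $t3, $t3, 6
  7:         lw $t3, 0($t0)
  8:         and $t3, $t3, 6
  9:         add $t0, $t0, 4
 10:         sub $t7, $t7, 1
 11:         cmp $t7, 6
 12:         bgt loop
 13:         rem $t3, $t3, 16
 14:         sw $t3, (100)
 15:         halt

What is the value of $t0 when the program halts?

$t3=8
$t7=10
$t0=100
$t3=M[100]=20
$t3=20-1=19
$t3=19+6=25
$t3=M[100]=20
$t3=20&6=4
$t0=100+4=104
$t7=10-1=9
cmp $t7, 6  (cmp 9,6)
bgt loop: taken
$t3=M[104]=17
$t3=17-1=16
$t3=16+6=22
$t3=M[104]=17
$t3=17&6=0
$t0=104+4=108
$t7=9-1=8
cmp $t7, 6  (cmp 8,6)
bgt loop: taken
$t3=M[108]=9
$t3=9-1=8
$t3=8+6=14
$t3=M[108]=9
$t3=9&6=0
$t0=108+4=112
$t7=8-1=7
cmp $t7, 6  (cmp 7,6)
bgt loop: taken
$t3=M[112]=2
$t3=2-1=1
$t3=1+6=7
$t3=M[112]=2
$t3=2&6=2
$t0=112+4=116
$t7=7-1=6
cmp $t7, 6  (cmp 6,6)
bgt loop: not taken
$t3=2%16=2
sw $t3, (100) → M[100]=2
halt.

116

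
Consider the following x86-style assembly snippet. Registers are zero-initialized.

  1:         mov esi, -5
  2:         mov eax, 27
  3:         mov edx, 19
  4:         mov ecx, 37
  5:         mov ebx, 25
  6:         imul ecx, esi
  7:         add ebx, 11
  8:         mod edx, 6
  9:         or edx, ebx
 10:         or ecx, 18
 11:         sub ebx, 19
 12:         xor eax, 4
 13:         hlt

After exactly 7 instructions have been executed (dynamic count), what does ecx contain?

-185

after mov esi, -5: esi=-5
after mov eax, 27: eax=27
after mov edx, 19: edx=19
after mov ecx, 37: ecx=37
after mov ebx, 25: ebx=25
after imul ecx, esi: ecx=37*(-5)=-185
after add ebx, 11: ebx=25+11=36
After step 7: ecx = -185.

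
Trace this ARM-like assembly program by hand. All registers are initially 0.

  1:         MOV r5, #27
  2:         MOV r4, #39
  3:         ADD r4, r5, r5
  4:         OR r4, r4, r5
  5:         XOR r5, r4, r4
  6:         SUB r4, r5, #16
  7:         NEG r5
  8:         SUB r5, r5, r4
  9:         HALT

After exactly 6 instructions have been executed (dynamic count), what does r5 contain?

0

after MOV r5, #27: r5=27
after MOV r4, #39: r4=39
after ADD r4, r5, r5: r4=27+27=54
after OR r4, r4, r5: r4=54|27=63
after XOR r5, r4, r4: r5=63^63=0
after SUB r4, r5, #16: r4=0-16=-16
After step 6: r5 = 0.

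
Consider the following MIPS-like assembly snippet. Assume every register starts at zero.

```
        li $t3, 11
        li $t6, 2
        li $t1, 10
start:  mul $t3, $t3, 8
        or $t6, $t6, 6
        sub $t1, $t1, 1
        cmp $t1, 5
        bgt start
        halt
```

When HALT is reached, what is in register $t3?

li $t3, 11 → $t3=11
li $t6, 2 → $t6=2
li $t1, 10 → $t1=10
mul $t3, $t3, 8 → $t3=11*8=88
or $t6, $t6, 6 → $t6=2|6=6
sub $t1, $t1, 1 → $t1=10-1=9
cmp $t1, 5  (cmp 9,5)
bgt start: taken
mul $t3, $t3, 8 → $t3=88*8=704
or $t6, $t6, 6 → $t6=6|6=6
sub $t1, $t1, 1 → $t1=9-1=8
cmp $t1, 5  (cmp 8,5)
bgt start: taken
mul $t3, $t3, 8 → $t3=704*8=5632
or $t6, $t6, 6 → $t6=6|6=6
sub $t1, $t1, 1 → $t1=8-1=7
cmp $t1, 5  (cmp 7,5)
bgt start: taken
mul $t3, $t3, 8 → $t3=5632*8=45056
or $t6, $t6, 6 → $t6=6|6=6
sub $t1, $t1, 1 → $t1=7-1=6
cmp $t1, 5  (cmp 6,5)
bgt start: taken
mul $t3, $t3, 8 → $t3=45056*8=360448
or $t6, $t6, 6 → $t6=6|6=6
sub $t1, $t1, 1 → $t1=6-1=5
cmp $t1, 5  (cmp 5,5)
bgt start: not taken
halt.

360448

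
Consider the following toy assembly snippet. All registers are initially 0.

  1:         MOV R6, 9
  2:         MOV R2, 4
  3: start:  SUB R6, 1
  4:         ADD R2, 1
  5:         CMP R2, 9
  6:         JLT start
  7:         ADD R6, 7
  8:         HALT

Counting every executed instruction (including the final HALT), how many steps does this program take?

24

after MOV R6, 9: R6=9
after MOV R2, 4: R2=4
after SUB R6, 1: R6=9-1=8
after ADD R2, 1: R2=4+1=5
CMP R2, 9  (cmp 5,9)
JLT start: taken
after SUB R6, 1: R6=8-1=7
after ADD R2, 1: R2=5+1=6
CMP R2, 9  (cmp 6,9)
JLT start: taken
after SUB R6, 1: R6=7-1=6
after ADD R2, 1: R2=6+1=7
CMP R2, 9  (cmp 7,9)
JLT start: taken
after SUB R6, 1: R6=6-1=5
after ADD R2, 1: R2=7+1=8
CMP R2, 9  (cmp 8,9)
JLT start: taken
after SUB R6, 1: R6=5-1=4
after ADD R2, 1: R2=8+1=9
CMP R2, 9  (cmp 9,9)
JLT start: not taken
after ADD R6, 7: R6=4+7=11
halt.
Total executed instructions: 24.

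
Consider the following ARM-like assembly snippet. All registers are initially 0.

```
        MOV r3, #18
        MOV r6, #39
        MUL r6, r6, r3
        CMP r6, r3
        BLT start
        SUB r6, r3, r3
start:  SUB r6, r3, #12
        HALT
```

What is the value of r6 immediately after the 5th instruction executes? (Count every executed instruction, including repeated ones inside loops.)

MOV r3, #18 → r3=18
MOV r6, #39 → r6=39
MUL r6, r6, r3 → r6=39*18=702
CMP r6, r3  (cmp 702,18)
BLT start: not taken
After step 5: r6 = 702.

702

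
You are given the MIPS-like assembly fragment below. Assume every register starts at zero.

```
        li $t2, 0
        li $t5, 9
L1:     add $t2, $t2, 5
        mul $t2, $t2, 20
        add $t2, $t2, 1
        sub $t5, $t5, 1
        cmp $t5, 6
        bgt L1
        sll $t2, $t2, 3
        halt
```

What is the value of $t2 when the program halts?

after li $t2, 0: $t2=0
after li $t5, 9: $t5=9
after add $t2, $t2, 5: $t2=0+5=5
after mul $t2, $t2, 20: $t2=5*20=100
after add $t2, $t2, 1: $t2=100+1=101
after sub $t5, $t5, 1: $t5=9-1=8
cmp $t5, 6  (cmp 8,6)
bgt L1: taken
after add $t2, $t2, 5: $t2=101+5=106
after mul $t2, $t2, 20: $t2=106*20=2120
after add $t2, $t2, 1: $t2=2120+1=2121
after sub $t5, $t5, 1: $t5=8-1=7
cmp $t5, 6  (cmp 7,6)
bgt L1: taken
after add $t2, $t2, 5: $t2=2121+5=2126
after mul $t2, $t2, 20: $t2=2126*20=42520
after add $t2, $t2, 1: $t2=42520+1=42521
after sub $t5, $t5, 1: $t5=7-1=6
cmp $t5, 6  (cmp 6,6)
bgt L1: not taken
after sll $t2, $t2, 3: $t2=42521<<3=340168
halt.

340168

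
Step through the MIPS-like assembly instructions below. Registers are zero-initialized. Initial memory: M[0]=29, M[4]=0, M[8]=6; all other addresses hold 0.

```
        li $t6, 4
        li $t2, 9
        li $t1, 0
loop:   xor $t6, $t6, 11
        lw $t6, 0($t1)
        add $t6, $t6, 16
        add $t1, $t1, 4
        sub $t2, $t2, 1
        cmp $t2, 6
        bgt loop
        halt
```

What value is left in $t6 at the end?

22

after li $t6, 4: $t6=4
after li $t2, 9: $t2=9
after li $t1, 0: $t1=0
after xor $t6, $t6, 11: $t6=4^11=15
after lw $t6, 0($t1): $t6=M[0]=29
after add $t6, $t6, 16: $t6=29+16=45
after add $t1, $t1, 4: $t1=0+4=4
after sub $t2, $t2, 1: $t2=9-1=8
cmp $t2, 6  (cmp 8,6)
bgt loop: taken
after xor $t6, $t6, 11: $t6=45^11=38
after lw $t6, 0($t1): $t6=M[4]=0
after add $t6, $t6, 16: $t6=0+16=16
after add $t1, $t1, 4: $t1=4+4=8
after sub $t2, $t2, 1: $t2=8-1=7
cmp $t2, 6  (cmp 7,6)
bgt loop: taken
after xor $t6, $t6, 11: $t6=16^11=27
after lw $t6, 0($t1): $t6=M[8]=6
after add $t6, $t6, 16: $t6=6+16=22
after add $t1, $t1, 4: $t1=8+4=12
after sub $t2, $t2, 1: $t2=7-1=6
cmp $t2, 6  (cmp 6,6)
bgt loop: not taken
halt.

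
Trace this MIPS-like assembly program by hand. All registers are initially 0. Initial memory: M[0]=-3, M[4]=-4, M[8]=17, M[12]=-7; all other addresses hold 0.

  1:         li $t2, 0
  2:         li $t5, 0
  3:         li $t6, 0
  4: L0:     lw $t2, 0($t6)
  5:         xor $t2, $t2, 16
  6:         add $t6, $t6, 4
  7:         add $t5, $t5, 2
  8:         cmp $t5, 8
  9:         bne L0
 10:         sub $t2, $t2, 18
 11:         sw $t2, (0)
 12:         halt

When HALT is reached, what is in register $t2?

after li $t2, 0: $t2=0
after li $t5, 0: $t5=0
after li $t6, 0: $t6=0
after lw $t2, 0($t6): $t2=M[0]=-3
after xor $t2, $t2, 16: $t2=(-3)^16=-19
after add $t6, $t6, 4: $t6=0+4=4
after add $t5, $t5, 2: $t5=0+2=2
cmp $t5, 8  (cmp 2,8)
bne L0: taken
after lw $t2, 0($t6): $t2=M[4]=-4
after xor $t2, $t2, 16: $t2=(-4)^16=-20
after add $t6, $t6, 4: $t6=4+4=8
after add $t5, $t5, 2: $t5=2+2=4
cmp $t5, 8  (cmp 4,8)
bne L0: taken
after lw $t2, 0($t6): $t2=M[8]=17
after xor $t2, $t2, 16: $t2=17^16=1
after add $t6, $t6, 4: $t6=8+4=12
after add $t5, $t5, 2: $t5=4+2=6
cmp $t5, 8  (cmp 6,8)
bne L0: taken
after lw $t2, 0($t6): $t2=M[12]=-7
after xor $t2, $t2, 16: $t2=(-7)^16=-23
after add $t6, $t6, 4: $t6=12+4=16
after add $t5, $t5, 2: $t5=6+2=8
cmp $t5, 8  (cmp 8,8)
bne L0: not taken
after sub $t2, $t2, 18: $t2=(-23)-18=-41
sw $t2, (0) → M[0]=-41
halt.

-41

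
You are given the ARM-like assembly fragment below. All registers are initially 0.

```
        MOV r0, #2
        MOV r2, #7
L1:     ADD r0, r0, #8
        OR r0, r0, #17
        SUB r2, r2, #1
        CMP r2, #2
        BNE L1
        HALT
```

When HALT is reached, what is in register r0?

MOV r0, #2 → r0=2
MOV r2, #7 → r2=7
ADD r0, r0, #8 → r0=2+8=10
OR r0, r0, #17 → r0=10|17=27
SUB r2, r2, #1 → r2=7-1=6
CMP r2, #2  (cmp 6,2)
BNE L1: taken
ADD r0, r0, #8 → r0=27+8=35
OR r0, r0, #17 → r0=35|17=51
SUB r2, r2, #1 → r2=6-1=5
CMP r2, #2  (cmp 5,2)
BNE L1: taken
ADD r0, r0, #8 → r0=51+8=59
OR r0, r0, #17 → r0=59|17=59
SUB r2, r2, #1 → r2=5-1=4
CMP r2, #2  (cmp 4,2)
BNE L1: taken
ADD r0, r0, #8 → r0=59+8=67
OR r0, r0, #17 → r0=67|17=83
SUB r2, r2, #1 → r2=4-1=3
CMP r2, #2  (cmp 3,2)
BNE L1: taken
ADD r0, r0, #8 → r0=83+8=91
OR r0, r0, #17 → r0=91|17=91
SUB r2, r2, #1 → r2=3-1=2
CMP r2, #2  (cmp 2,2)
BNE L1: not taken
halt.

91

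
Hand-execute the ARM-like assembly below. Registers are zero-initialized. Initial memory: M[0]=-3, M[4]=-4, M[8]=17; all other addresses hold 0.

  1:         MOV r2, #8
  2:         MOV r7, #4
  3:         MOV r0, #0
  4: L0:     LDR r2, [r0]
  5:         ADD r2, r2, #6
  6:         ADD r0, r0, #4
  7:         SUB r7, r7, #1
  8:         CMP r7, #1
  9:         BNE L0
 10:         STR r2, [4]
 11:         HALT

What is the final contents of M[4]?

23

MOV r2, #8 → r2=8
MOV r7, #4 → r7=4
MOV r0, #0 → r0=0
LDR r2, [r0] → r2=M[0]=-3
ADD r2, r2, #6 → r2=(-3)+6=3
ADD r0, r0, #4 → r0=0+4=4
SUB r7, r7, #1 → r7=4-1=3
CMP r7, #1  (cmp 3,1)
BNE L0: taken
LDR r2, [r0] → r2=M[4]=-4
ADD r2, r2, #6 → r2=(-4)+6=2
ADD r0, r0, #4 → r0=4+4=8
SUB r7, r7, #1 → r7=3-1=2
CMP r7, #1  (cmp 2,1)
BNE L0: taken
LDR r2, [r0] → r2=M[8]=17
ADD r2, r2, #6 → r2=17+6=23
ADD r0, r0, #4 → r0=8+4=12
SUB r7, r7, #1 → r7=2-1=1
CMP r7, #1  (cmp 1,1)
BNE L0: not taken
STR r2, [4] → M[4]=23
halt.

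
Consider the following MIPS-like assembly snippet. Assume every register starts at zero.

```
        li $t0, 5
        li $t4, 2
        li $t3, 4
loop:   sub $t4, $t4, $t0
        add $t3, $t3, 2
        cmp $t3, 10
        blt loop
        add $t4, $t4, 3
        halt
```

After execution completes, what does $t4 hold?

$t0=5
$t4=2
$t3=4
$t4=2-5=-3
$t3=4+2=6
cmp $t3, 10  (cmp 6,10)
blt loop: taken
$t4=(-3)-5=-8
$t3=6+2=8
cmp $t3, 10  (cmp 8,10)
blt loop: taken
$t4=(-8)-5=-13
$t3=8+2=10
cmp $t3, 10  (cmp 10,10)
blt loop: not taken
$t4=(-13)+3=-10
halt.

-10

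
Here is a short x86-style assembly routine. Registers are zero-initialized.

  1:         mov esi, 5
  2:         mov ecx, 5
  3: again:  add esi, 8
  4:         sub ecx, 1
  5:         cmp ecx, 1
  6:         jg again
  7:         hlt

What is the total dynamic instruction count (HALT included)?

mov esi, 5 → esi=5
mov ecx, 5 → ecx=5
add esi, 8 → esi=5+8=13
sub ecx, 1 → ecx=5-1=4
cmp ecx, 1  (cmp 4,1)
jg again: taken
add esi, 8 → esi=13+8=21
sub ecx, 1 → ecx=4-1=3
cmp ecx, 1  (cmp 3,1)
jg again: taken
add esi, 8 → esi=21+8=29
sub ecx, 1 → ecx=3-1=2
cmp ecx, 1  (cmp 2,1)
jg again: taken
add esi, 8 → esi=29+8=37
sub ecx, 1 → ecx=2-1=1
cmp ecx, 1  (cmp 1,1)
jg again: not taken
halt.
Total executed instructions: 19.

19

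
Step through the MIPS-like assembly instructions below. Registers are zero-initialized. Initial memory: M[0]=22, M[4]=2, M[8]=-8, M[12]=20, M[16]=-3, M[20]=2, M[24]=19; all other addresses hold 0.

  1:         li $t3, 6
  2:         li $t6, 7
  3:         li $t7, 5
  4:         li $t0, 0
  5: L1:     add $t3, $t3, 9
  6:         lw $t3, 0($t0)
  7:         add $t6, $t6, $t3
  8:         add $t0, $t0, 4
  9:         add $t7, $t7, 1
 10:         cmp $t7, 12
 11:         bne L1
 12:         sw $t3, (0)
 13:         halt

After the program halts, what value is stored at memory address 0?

li $t3, 6 → $t3=6
li $t6, 7 → $t6=7
li $t7, 5 → $t7=5
li $t0, 0 → $t0=0
add $t3, $t3, 9 → $t3=6+9=15
lw $t3, 0($t0) → $t3=M[0]=22
add $t6, $t6, $t3 → $t6=7+22=29
add $t0, $t0, 4 → $t0=0+4=4
add $t7, $t7, 1 → $t7=5+1=6
cmp $t7, 12  (cmp 6,12)
bne L1: taken
add $t3, $t3, 9 → $t3=22+9=31
lw $t3, 0($t0) → $t3=M[4]=2
add $t6, $t6, $t3 → $t6=29+2=31
add $t0, $t0, 4 → $t0=4+4=8
add $t7, $t7, 1 → $t7=6+1=7
cmp $t7, 12  (cmp 7,12)
bne L1: taken
add $t3, $t3, 9 → $t3=2+9=11
lw $t3, 0($t0) → $t3=M[8]=-8
add $t6, $t6, $t3 → $t6=31+(-8)=23
add $t0, $t0, 4 → $t0=8+4=12
add $t7, $t7, 1 → $t7=7+1=8
cmp $t7, 12  (cmp 8,12)
bne L1: taken
add $t3, $t3, 9 → $t3=(-8)+9=1
lw $t3, 0($t0) → $t3=M[12]=20
add $t6, $t6, $t3 → $t6=23+20=43
add $t0, $t0, 4 → $t0=12+4=16
add $t7, $t7, 1 → $t7=8+1=9
cmp $t7, 12  (cmp 9,12)
bne L1: taken
add $t3, $t3, 9 → $t3=20+9=29
lw $t3, 0($t0) → $t3=M[16]=-3
add $t6, $t6, $t3 → $t6=43+(-3)=40
add $t0, $t0, 4 → $t0=16+4=20
add $t7, $t7, 1 → $t7=9+1=10
cmp $t7, 12  (cmp 10,12)
bne L1: taken
add $t3, $t3, 9 → $t3=(-3)+9=6
lw $t3, 0($t0) → $t3=M[20]=2
add $t6, $t6, $t3 → $t6=40+2=42
add $t0, $t0, 4 → $t0=20+4=24
add $t7, $t7, 1 → $t7=10+1=11
cmp $t7, 12  (cmp 11,12)
bne L1: taken
add $t3, $t3, 9 → $t3=2+9=11
lw $t3, 0($t0) → $t3=M[24]=19
add $t6, $t6, $t3 → $t6=42+19=61
add $t0, $t0, 4 → $t0=24+4=28
add $t7, $t7, 1 → $t7=11+1=12
cmp $t7, 12  (cmp 12,12)
bne L1: not taken
sw $t3, (0) → M[0]=19
halt.

19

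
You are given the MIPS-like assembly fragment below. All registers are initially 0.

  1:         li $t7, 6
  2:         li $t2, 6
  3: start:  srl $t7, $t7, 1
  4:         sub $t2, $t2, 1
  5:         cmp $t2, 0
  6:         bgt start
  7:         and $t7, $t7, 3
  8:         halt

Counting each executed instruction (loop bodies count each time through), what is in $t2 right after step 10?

after li $t7, 6: $t7=6
after li $t2, 6: $t2=6
after srl $t7, $t7, 1: $t7=6>>1=3
after sub $t2, $t2, 1: $t2=6-1=5
cmp $t2, 0  (cmp 5,0)
bgt start: taken
after srl $t7, $t7, 1: $t7=3>>1=1
after sub $t2, $t2, 1: $t2=5-1=4
cmp $t2, 0  (cmp 4,0)
bgt start: taken
After step 10: $t2 = 4.

4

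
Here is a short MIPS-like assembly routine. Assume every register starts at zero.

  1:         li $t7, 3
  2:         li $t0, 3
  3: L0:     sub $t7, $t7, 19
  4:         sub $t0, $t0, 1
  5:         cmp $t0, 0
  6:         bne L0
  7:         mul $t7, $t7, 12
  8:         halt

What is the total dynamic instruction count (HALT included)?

$t7=3
$t0=3
$t7=3-19=-16
$t0=3-1=2
cmp $t0, 0  (cmp 2,0)
bne L0: taken
$t7=(-16)-19=-35
$t0=2-1=1
cmp $t0, 0  (cmp 1,0)
bne L0: taken
$t7=(-35)-19=-54
$t0=1-1=0
cmp $t0, 0  (cmp 0,0)
bne L0: not taken
$t7=(-54)*12=-648
halt.
Total executed instructions: 16.

16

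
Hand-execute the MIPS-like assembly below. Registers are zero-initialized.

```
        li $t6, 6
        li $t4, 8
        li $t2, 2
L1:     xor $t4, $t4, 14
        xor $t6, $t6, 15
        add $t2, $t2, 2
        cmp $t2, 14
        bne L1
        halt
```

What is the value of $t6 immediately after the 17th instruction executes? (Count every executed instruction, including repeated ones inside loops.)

after li $t6, 6: $t6=6
after li $t4, 8: $t4=8
after li $t2, 2: $t2=2
after xor $t4, $t4, 14: $t4=8^14=6
after xor $t6, $t6, 15: $t6=6^15=9
after add $t2, $t2, 2: $t2=2+2=4
cmp $t2, 14  (cmp 4,14)
bne L1: taken
after xor $t4, $t4, 14: $t4=6^14=8
after xor $t6, $t6, 15: $t6=9^15=6
after add $t2, $t2, 2: $t2=4+2=6
cmp $t2, 14  (cmp 6,14)
bne L1: taken
after xor $t4, $t4, 14: $t4=8^14=6
after xor $t6, $t6, 15: $t6=6^15=9
after add $t2, $t2, 2: $t2=6+2=8
cmp $t2, 14  (cmp 8,14)
After step 17: $t6 = 9.

9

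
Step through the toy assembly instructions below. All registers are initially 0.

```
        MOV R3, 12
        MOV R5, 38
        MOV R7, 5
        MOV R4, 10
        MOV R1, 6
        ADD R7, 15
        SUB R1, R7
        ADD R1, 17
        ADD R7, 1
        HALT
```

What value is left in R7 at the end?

21

R3=12
R5=38
R7=5
R4=10
R1=6
R7=5+15=20
R1=6-20=-14
R1=(-14)+17=3
R7=20+1=21
halt.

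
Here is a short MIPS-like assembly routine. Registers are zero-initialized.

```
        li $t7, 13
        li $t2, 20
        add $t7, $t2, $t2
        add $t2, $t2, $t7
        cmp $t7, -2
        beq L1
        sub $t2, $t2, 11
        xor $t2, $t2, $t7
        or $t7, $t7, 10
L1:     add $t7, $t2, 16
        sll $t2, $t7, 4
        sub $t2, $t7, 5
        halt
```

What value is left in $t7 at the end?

$t7=13
$t2=20
$t7=20+20=40
$t2=20+40=60
cmp $t7, -2  (cmp 40,-2)
beq L1: not taken
$t2=60-11=49
$t2=49^40=25
$t7=40|10=42
$t7=25+16=41
$t2=41<<4=656
$t2=41-5=36
halt.

41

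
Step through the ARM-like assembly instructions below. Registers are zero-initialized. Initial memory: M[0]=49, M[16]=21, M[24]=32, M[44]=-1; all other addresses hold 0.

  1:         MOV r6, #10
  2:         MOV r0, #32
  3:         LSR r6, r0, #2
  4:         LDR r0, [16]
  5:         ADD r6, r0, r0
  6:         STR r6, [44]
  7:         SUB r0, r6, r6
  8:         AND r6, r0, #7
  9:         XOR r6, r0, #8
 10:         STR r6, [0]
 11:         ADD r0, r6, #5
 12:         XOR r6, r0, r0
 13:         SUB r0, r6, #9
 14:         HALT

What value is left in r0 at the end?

-9

after MOV r6, #10: r6=10
after MOV r0, #32: r0=32
after LSR r6, r0, #2: r6=32>>2=8
after LDR r0, [16]: r0=M[16]=21
after ADD r6, r0, r0: r6=21+21=42
STR r6, [44] → M[44]=42
after SUB r0, r6, r6: r0=42-42=0
after AND r6, r0, #7: r6=0&7=0
after XOR r6, r0, #8: r6=0^8=8
STR r6, [0] → M[0]=8
after ADD r0, r6, #5: r0=8+5=13
after XOR r6, r0, r0: r6=13^13=0
after SUB r0, r6, #9: r0=0-9=-9
halt.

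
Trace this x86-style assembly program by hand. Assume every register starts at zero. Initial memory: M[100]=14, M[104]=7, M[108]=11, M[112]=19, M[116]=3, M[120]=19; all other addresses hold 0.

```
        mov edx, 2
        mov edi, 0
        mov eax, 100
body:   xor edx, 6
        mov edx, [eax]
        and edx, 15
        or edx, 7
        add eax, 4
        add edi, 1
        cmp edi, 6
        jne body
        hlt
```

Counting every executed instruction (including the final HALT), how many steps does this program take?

edx=2
edi=0
eax=100
edx=2^6=4
edx=M[100]=14
edx=14&15=14
edx=14|7=15
eax=100+4=104
edi=0+1=1
cmp edi, 6  (cmp 1,6)
jne body: taken
edx=15^6=9
edx=M[104]=7
edx=7&15=7
edx=7|7=7
eax=104+4=108
edi=1+1=2
cmp edi, 6  (cmp 2,6)
jne body: taken
edx=7^6=1
edx=M[108]=11
edx=11&15=11
edx=11|7=15
eax=108+4=112
edi=2+1=3
cmp edi, 6  (cmp 3,6)
jne body: taken
edx=15^6=9
edx=M[112]=19
edx=19&15=3
edx=3|7=7
eax=112+4=116
edi=3+1=4
cmp edi, 6  (cmp 4,6)
jne body: taken
edx=7^6=1
edx=M[116]=3
edx=3&15=3
edx=3|7=7
eax=116+4=120
edi=4+1=5
cmp edi, 6  (cmp 5,6)
jne body: taken
edx=7^6=1
edx=M[120]=19
edx=19&15=3
edx=3|7=7
eax=120+4=124
edi=5+1=6
cmp edi, 6  (cmp 6,6)
jne body: not taken
halt.
Total executed instructions: 52.

52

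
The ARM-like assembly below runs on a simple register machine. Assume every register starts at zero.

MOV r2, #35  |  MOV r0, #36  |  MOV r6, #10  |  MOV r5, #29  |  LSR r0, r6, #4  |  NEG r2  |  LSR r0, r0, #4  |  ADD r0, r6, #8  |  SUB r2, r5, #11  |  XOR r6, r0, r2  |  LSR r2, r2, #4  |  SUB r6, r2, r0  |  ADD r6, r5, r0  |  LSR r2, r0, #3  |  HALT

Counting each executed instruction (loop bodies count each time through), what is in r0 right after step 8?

18

r2=35
r0=36
r6=10
r5=29
r0=10>>4=0
r2=-(35)=-35
r0=0>>4=0
r0=10+8=18
After step 8: r0 = 18.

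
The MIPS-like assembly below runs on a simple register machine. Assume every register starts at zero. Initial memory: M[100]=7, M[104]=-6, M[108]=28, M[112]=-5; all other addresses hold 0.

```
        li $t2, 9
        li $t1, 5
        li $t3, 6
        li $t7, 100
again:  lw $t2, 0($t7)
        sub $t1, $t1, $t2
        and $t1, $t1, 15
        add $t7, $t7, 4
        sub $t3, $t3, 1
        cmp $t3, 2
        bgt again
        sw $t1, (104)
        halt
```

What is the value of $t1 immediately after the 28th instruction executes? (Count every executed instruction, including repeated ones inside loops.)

13

li $t2, 9 → $t2=9
li $t1, 5 → $t1=5
li $t3, 6 → $t3=6
li $t7, 100 → $t7=100
lw $t2, 0($t7) → $t2=M[100]=7
sub $t1, $t1, $t2 → $t1=5-7=-2
and $t1, $t1, 15 → $t1=(-2)&15=14
add $t7, $t7, 4 → $t7=100+4=104
sub $t3, $t3, 1 → $t3=6-1=5
cmp $t3, 2  (cmp 5,2)
bgt again: taken
lw $t2, 0($t7) → $t2=M[104]=-6
sub $t1, $t1, $t2 → $t1=14-(-6)=20
and $t1, $t1, 15 → $t1=20&15=4
add $t7, $t7, 4 → $t7=104+4=108
sub $t3, $t3, 1 → $t3=5-1=4
cmp $t3, 2  (cmp 4,2)
bgt again: taken
lw $t2, 0($t7) → $t2=M[108]=28
sub $t1, $t1, $t2 → $t1=4-28=-24
and $t1, $t1, 15 → $t1=(-24)&15=8
add $t7, $t7, 4 → $t7=108+4=112
sub $t3, $t3, 1 → $t3=4-1=3
cmp $t3, 2  (cmp 3,2)
bgt again: taken
lw $t2, 0($t7) → $t2=M[112]=-5
sub $t1, $t1, $t2 → $t1=8-(-5)=13
and $t1, $t1, 15 → $t1=13&15=13
After step 28: $t1 = 13.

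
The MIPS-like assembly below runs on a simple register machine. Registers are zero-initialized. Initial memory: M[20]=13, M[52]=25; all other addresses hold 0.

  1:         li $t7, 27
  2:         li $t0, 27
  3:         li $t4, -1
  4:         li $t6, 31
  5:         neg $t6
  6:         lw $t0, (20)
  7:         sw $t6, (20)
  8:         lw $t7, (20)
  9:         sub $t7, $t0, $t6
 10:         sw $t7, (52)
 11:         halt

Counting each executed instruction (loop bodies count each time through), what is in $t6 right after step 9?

after li $t7, 27: $t7=27
after li $t0, 27: $t0=27
after li $t4, -1: $t4=-1
after li $t6, 31: $t6=31
after neg $t6: $t6=-(31)=-31
after lw $t0, (20): $t0=M[20]=13
sw $t6, (20) → M[20]=-31
after lw $t7, (20): $t7=M[20]=-31
after sub $t7, $t0, $t6: $t7=13-(-31)=44
After step 9: $t6 = -31.

-31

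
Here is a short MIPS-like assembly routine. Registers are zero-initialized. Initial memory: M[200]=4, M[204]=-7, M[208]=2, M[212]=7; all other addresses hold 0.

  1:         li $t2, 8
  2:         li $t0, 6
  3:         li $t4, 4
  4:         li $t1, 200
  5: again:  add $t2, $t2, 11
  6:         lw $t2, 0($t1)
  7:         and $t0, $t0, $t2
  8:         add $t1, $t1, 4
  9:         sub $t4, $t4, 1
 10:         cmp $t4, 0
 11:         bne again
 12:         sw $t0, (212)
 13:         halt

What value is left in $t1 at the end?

$t2=8
$t0=6
$t4=4
$t1=200
$t2=8+11=19
$t2=M[200]=4
$t0=6&4=4
$t1=200+4=204
$t4=4-1=3
cmp $t4, 0  (cmp 3,0)
bne again: taken
$t2=4+11=15
$t2=M[204]=-7
$t0=4&(-7)=0
$t1=204+4=208
$t4=3-1=2
cmp $t4, 0  (cmp 2,0)
bne again: taken
$t2=(-7)+11=4
$t2=M[208]=2
$t0=0&2=0
$t1=208+4=212
$t4=2-1=1
cmp $t4, 0  (cmp 1,0)
bne again: taken
$t2=2+11=13
$t2=M[212]=7
$t0=0&7=0
$t1=212+4=216
$t4=1-1=0
cmp $t4, 0  (cmp 0,0)
bne again: not taken
sw $t0, (212) → M[212]=0
halt.

216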